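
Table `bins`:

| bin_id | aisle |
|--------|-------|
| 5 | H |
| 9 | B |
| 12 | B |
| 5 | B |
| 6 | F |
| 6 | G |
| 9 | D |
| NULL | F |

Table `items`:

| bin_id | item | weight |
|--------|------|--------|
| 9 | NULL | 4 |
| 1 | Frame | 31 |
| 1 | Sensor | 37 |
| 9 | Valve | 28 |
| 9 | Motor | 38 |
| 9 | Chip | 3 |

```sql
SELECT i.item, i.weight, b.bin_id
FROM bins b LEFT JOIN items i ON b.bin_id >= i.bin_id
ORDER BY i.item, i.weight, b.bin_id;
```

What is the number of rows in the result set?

LEFT JOIN keeps every row from `bins`; unmatched rows get NULL for `items`'s columns.
Matching on b.bin_id >= i.bin_id. A NULL in a compared column never satisfies the condition.
- b row (bin_id=5): matches 2 i row(s) → 2 output row(s).
- b row (bin_id=9): matches 6 i row(s) → 6 output row(s).
- b row (bin_id=12): matches 6 i row(s) → 6 output row(s).
- b row (bin_id=5): matches 2 i row(s) → 2 output row(s).
- b row (bin_id=6): matches 2 i row(s) → 2 output row(s).
- b row (bin_id=6): matches 2 i row(s) → 2 output row(s).
- b row (bin_id=9): matches 6 i row(s) → 6 output row(s).
- b row (bin_id=NULL): no match → kept, i columns NULL.
Total: 26 matched + 1 padded = 27 rows.

27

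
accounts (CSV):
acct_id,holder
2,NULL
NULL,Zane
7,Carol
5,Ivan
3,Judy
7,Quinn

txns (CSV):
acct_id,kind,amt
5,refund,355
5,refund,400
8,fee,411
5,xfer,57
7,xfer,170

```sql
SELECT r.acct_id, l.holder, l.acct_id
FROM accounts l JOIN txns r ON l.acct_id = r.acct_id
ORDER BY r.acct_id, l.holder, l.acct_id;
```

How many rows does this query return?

INNER JOIN keeps only pairs where the ON condition holds.
Matching on l.acct_id = r.acct_id. A NULL in a compared column never satisfies the condition.
Matched pairs: 5.
Total: 5 rows.

5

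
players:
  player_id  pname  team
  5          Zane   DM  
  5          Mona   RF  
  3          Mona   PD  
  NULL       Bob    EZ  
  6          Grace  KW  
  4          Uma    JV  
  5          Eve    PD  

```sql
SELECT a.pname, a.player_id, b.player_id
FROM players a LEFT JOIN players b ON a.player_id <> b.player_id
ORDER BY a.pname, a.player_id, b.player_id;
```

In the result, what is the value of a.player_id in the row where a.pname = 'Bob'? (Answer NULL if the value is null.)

NULL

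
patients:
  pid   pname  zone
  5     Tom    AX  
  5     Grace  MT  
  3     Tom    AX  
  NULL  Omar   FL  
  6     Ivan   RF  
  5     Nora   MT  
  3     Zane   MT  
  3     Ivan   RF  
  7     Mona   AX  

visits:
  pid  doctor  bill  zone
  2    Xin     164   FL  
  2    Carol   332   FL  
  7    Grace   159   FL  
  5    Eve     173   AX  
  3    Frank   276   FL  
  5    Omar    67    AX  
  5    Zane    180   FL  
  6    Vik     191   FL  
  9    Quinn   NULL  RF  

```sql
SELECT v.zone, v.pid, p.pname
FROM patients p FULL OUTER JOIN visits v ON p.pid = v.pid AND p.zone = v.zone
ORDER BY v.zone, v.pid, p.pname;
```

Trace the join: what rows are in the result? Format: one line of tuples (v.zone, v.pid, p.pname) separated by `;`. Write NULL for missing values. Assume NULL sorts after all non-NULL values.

FULL OUTER JOIN keeps every row from both sides; unmatched rows get NULL for the other side's columns.
Matching on p.pid = v.pid AND p.zone = v.zone. A NULL in a compared column never satisfies the condition.
- p (pid=5, zone=AX) pairs with 2 row(s) of v.
- p (pid=5, zone=MT) has no partner → padded with NULL.
- p (pid=3, zone=AX) has no partner → padded with NULL.
- p (pid=NULL, zone=FL) has no partner → padded with NULL.
- p (pid=6, zone=RF) has no partner → padded with NULL.
- p (pid=5, zone=MT) has no partner → padded with NULL.
- p (pid=3, zone=MT) has no partner → padded with NULL.
- p (pid=3, zone=RF) has no partner → padded with NULL.
- p (pid=7, zone=AX) has no partner → padded with NULL.
- 7 v row(s) had no p match → kept, p columns NULL.

(AX, 5, Tom); (AX, 5, Tom); (FL, 2, NULL); (FL, 2, NULL); (FL, 3, NULL); (FL, 5, NULL); (FL, 6, NULL); (FL, 7, NULL); (RF, 9, NULL); (NULL, NULL, Grace); (NULL, NULL, Ivan); (NULL, NULL, Ivan); (NULL, NULL, Mona); (NULL, NULL, Nora); (NULL, NULL, Omar); (NULL, NULL, Tom); (NULL, NULL, Zane)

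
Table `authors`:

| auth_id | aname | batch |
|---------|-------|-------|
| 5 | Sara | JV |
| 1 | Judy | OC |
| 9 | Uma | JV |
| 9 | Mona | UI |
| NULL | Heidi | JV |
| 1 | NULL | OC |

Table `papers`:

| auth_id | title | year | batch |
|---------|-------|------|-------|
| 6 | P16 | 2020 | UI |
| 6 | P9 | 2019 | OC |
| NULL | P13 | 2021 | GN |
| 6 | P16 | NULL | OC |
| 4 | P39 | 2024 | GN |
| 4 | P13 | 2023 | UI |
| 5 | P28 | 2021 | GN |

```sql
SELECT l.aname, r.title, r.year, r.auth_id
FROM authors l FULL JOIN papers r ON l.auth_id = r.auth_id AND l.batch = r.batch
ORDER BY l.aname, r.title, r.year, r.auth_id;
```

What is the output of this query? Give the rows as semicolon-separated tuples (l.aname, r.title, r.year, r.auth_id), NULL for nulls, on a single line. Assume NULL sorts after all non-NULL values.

(Heidi, NULL, NULL, NULL); (Judy, NULL, NULL, NULL); (Mona, NULL, NULL, NULL); (Sara, NULL, NULL, NULL); (Uma, NULL, NULL, NULL); (NULL, P13, 2021, NULL); (NULL, P13, 2023, 4); (NULL, P16, 2020, 6); (NULL, P16, NULL, 6); (NULL, P28, 2021, 5); (NULL, P39, 2024, 4); (NULL, P9, 2019, 6); (NULL, NULL, NULL, NULL)

FULL OUTER JOIN keeps every row from both sides; unmatched rows get NULL for the other side's columns.
Matching on l.auth_id = r.auth_id AND l.batch = r.batch. A NULL in a compared column never satisfies the condition.
- l (auth_id=5, batch=JV) has no partner → padded with NULL.
- l (auth_id=1, batch=OC) has no partner → padded with NULL.
- l (auth_id=9, batch=JV) has no partner → padded with NULL.
- l (auth_id=9, batch=UI) has no partner → padded with NULL.
- l (auth_id=NULL, batch=JV) has no partner → padded with NULL.
- l (auth_id=1, batch=OC) has no partner → padded with NULL.
- 7 r row(s) had no l match → kept, l columns NULL.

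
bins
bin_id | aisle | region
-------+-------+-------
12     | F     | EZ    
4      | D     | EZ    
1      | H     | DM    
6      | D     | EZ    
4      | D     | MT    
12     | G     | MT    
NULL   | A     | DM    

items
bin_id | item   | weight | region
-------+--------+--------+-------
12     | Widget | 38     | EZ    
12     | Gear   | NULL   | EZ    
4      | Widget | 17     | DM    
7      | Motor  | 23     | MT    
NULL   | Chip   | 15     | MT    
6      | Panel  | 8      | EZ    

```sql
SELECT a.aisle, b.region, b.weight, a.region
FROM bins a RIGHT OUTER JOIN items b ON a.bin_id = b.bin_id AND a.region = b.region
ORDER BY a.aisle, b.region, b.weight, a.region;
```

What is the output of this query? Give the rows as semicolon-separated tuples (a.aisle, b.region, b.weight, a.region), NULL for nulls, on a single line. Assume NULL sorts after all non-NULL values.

(D, EZ, 8, EZ); (F, EZ, 38, EZ); (F, EZ, NULL, EZ); (NULL, DM, 17, NULL); (NULL, MT, 15, NULL); (NULL, MT, 23, NULL)

RIGHT JOIN keeps every row from `items`; unmatched rows get NULL for `bins`'s columns.
Matching on a.bin_id = b.bin_id AND a.region = b.region. A NULL in a compared column never satisfies the condition.
- a[0] bin_id=12, region=EZ → 2 match(es) in b → 2 row(s).
- a[1] bin_id=4, region=EZ → no match.
- a[2] bin_id=1, region=DM → no match.
- a[3] bin_id=6, region=EZ → 1 match(es) in b → 1 row(s).
- a[4] bin_id=4, region=MT → no match.
- a[5] bin_id=12, region=MT → no match.
- a[6] bin_id=NULL, region=DM → no match.
- 3 row(s) from b found no a partner → padded with NULL.
After projecting and ordering:
a.aisle | b.region | b.weight | a.region
D | EZ | 8 | EZ
F | EZ | 38 | EZ
F | EZ | NULL | EZ
NULL | DM | 17 | NULL
NULL | MT | 15 | NULL
NULL | MT | 23 | NULL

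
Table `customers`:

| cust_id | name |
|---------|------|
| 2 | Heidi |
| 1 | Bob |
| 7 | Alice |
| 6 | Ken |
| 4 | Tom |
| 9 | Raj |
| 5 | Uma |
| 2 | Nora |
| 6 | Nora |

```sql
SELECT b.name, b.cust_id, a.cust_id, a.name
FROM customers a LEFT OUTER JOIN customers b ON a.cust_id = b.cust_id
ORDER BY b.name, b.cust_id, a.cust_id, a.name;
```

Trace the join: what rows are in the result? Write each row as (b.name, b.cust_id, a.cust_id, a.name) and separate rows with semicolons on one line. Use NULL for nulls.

LEFT JOIN keeps every row from `customers a`; unmatched rows get NULL for `customers b`'s columns.
Matching on a.cust_id = b.cust_id.
- a (cust_id=2) pairs with 2 row(s) of b.
- a (cust_id=1) pairs with 1 row(s) of b.
- a (cust_id=7) pairs with 1 row(s) of b.
- a (cust_id=6) pairs with 2 row(s) of b.
- a (cust_id=4) pairs with 1 row(s) of b.
- a (cust_id=9) pairs with 1 row(s) of b.
- a (cust_id=5) pairs with 1 row(s) of b.
- a (cust_id=2) pairs with 2 row(s) of b.
- a (cust_id=6) pairs with 2 row(s) of b.

(Alice, 7, 7, Alice); (Bob, 1, 1, Bob); (Heidi, 2, 2, Heidi); (Heidi, 2, 2, Nora); (Ken, 6, 6, Ken); (Ken, 6, 6, Nora); (Nora, 2, 2, Heidi); (Nora, 2, 2, Nora); (Nora, 6, 6, Ken); (Nora, 6, 6, Nora); (Raj, 9, 9, Raj); (Tom, 4, 4, Tom); (Uma, 5, 5, Uma)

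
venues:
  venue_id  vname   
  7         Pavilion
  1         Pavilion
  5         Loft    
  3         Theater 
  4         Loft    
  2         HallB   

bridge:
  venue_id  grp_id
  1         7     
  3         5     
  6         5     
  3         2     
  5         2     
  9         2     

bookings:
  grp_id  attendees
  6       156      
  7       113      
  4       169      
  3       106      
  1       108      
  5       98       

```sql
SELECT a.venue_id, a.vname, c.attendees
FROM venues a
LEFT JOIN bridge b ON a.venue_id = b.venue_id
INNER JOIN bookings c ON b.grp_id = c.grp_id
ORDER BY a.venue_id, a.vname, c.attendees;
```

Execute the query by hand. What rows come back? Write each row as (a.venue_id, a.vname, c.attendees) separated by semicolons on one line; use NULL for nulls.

(1, Pavilion, 113); (3, Theater, 98)

Evaluate left to right. First `venues a LEFT JOIN bridge b` on venue_id: 7 row(s).
Then INNER JOIN `bookings c` on grp_id: keep only rows whose b.grp_id appears in c.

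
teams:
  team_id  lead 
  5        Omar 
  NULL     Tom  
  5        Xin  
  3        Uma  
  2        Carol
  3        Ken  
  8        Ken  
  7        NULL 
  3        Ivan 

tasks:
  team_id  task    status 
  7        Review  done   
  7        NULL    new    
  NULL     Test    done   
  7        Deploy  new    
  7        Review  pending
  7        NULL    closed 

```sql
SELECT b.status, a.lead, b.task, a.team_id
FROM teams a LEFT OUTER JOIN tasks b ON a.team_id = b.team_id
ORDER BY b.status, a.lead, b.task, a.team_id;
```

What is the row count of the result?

LEFT JOIN keeps every row from `teams`; unmatched rows get NULL for `tasks`'s columns.
Matching on a.team_id = b.team_id. A NULL in a compared column never satisfies the condition.
- a (team_id=5) has no partner → padded with NULL.
- a (team_id=NULL) has no partner → padded with NULL.
- a (team_id=5) has no partner → padded with NULL.
- a (team_id=3) has no partner → padded with NULL.
- a (team_id=2) has no partner → padded with NULL.
- a (team_id=3) has no partner → padded with NULL.
- a (team_id=8) has no partner → padded with NULL.
- a (team_id=7) pairs with 5 row(s) of b.
- a (team_id=3) has no partner → padded with NULL.
Total: 5 matched + 8 padded = 13 rows.

13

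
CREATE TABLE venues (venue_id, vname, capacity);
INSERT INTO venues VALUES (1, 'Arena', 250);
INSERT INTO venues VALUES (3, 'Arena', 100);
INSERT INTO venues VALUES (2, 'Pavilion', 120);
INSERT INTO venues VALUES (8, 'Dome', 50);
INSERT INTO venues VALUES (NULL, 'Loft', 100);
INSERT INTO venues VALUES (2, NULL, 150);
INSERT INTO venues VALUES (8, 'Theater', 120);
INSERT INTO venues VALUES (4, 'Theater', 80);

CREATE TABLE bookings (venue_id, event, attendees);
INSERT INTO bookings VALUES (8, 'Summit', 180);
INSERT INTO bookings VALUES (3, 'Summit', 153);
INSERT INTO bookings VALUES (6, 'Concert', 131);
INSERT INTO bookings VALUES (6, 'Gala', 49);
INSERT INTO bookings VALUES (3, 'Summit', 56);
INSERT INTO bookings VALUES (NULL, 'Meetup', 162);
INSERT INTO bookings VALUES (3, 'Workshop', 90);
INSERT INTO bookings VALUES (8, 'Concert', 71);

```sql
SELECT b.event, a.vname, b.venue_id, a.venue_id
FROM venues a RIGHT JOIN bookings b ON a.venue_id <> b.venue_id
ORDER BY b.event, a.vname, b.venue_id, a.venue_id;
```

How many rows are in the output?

43

RIGHT JOIN keeps every row from `bookings`; unmatched rows get NULL for `venues`'s columns.
Matching on a.venue_id <> b.venue_id. A NULL in a compared column never satisfies the condition.
Matched pairs: 42; unmatched b rows kept: 1.
Total: 42 matched + 1 padded = 43 rows.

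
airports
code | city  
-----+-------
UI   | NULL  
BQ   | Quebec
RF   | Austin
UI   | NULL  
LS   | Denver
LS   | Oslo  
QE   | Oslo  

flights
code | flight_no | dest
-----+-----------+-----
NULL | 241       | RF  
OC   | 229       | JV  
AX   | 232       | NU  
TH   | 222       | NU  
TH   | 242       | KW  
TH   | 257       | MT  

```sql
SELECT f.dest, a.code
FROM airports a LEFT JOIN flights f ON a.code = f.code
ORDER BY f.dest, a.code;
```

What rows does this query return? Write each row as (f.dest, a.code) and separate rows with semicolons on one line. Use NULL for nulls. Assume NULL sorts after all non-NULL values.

LEFT JOIN keeps every row from `airports`; unmatched rows get NULL for `flights`'s columns.
Matching on a.code = f.code. A NULL in a compared column never satisfies the condition.
- code=UI: no f row matches, row kept with f columns NULL.
- code=BQ: no f row matches, row kept with f columns NULL.
- code=RF: no f row matches, row kept with f columns NULL.
- code=UI: no f row matches, row kept with f columns NULL.
- code=LS: no f row matches, row kept with f columns NULL.
- code=LS: no f row matches, row kept with f columns NULL.
- code=QE: no f row matches, row kept with f columns NULL.
After projecting and ordering:
f.dest | a.code
NULL | BQ
NULL | LS
NULL | LS
NULL | QE
NULL | RF
NULL | UI
NULL | UI

(NULL, BQ); (NULL, LS); (NULL, LS); (NULL, QE); (NULL, RF); (NULL, UI); (NULL, UI)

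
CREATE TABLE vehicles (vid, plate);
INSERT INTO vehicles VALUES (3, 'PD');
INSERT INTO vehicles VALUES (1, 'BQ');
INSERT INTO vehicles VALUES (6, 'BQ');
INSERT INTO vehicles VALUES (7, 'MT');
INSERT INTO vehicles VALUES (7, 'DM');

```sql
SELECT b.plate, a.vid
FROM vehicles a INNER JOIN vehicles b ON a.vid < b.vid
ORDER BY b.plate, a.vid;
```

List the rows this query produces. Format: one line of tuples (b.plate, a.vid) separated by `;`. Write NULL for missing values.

INNER JOIN keeps only pairs where the ON condition holds.
Matching on a.vid < b.vid.
Matched pairs: 9.

(BQ, 1); (BQ, 3); (DM, 1); (DM, 3); (DM, 6); (MT, 1); (MT, 3); (MT, 6); (PD, 1)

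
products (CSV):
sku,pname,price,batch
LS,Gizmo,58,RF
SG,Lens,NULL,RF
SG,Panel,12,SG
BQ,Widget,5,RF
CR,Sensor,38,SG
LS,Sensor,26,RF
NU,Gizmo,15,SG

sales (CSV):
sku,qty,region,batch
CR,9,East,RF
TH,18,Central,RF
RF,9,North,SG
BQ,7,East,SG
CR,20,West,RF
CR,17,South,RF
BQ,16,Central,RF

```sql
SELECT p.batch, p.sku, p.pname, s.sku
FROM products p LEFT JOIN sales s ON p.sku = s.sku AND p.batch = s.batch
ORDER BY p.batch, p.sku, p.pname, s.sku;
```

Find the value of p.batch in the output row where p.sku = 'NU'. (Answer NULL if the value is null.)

SG

LEFT JOIN keeps every row from `products`; unmatched rows get NULL for `sales`'s columns.
Matching on p.sku = s.sku AND p.batch = s.batch.
- p row (sku=LS, batch=RF): no match → kept, s columns NULL.
- p row (sku=SG, batch=RF): no match → kept, s columns NULL.
- p row (sku=SG, batch=SG): no match → kept, s columns NULL.
- p row (sku=BQ, batch=RF): matches 1 s row(s) → 1 output row(s).
- p row (sku=CR, batch=SG): no match → kept, s columns NULL.
- p row (sku=LS, batch=RF): no match → kept, s columns NULL.
- p row (sku=NU, batch=SG): no match → kept, s columns NULL.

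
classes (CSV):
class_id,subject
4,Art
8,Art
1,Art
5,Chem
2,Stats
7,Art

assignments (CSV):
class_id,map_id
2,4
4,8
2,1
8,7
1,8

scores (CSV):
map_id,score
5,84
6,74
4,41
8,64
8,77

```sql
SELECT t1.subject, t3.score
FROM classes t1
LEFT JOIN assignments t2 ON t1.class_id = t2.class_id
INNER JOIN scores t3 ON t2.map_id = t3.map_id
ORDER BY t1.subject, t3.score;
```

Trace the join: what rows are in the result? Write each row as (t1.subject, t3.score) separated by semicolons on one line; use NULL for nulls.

(Art, 64); (Art, 64); (Art, 77); (Art, 77); (Stats, 41)

Joins associate left-to-right: classes LEFT JOIN assignments on class_id gives 7 intermediate row(s).
Then INNER JOIN `scores t3` on map_id: keep only rows whose t2.map_id appears in t3.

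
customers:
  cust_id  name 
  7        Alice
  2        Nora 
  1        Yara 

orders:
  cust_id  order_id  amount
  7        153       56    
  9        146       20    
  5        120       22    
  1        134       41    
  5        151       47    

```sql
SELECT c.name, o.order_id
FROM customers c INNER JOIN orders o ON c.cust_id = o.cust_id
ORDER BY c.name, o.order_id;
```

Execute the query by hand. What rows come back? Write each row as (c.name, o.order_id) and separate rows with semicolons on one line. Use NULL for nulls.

(Alice, 153); (Yara, 134)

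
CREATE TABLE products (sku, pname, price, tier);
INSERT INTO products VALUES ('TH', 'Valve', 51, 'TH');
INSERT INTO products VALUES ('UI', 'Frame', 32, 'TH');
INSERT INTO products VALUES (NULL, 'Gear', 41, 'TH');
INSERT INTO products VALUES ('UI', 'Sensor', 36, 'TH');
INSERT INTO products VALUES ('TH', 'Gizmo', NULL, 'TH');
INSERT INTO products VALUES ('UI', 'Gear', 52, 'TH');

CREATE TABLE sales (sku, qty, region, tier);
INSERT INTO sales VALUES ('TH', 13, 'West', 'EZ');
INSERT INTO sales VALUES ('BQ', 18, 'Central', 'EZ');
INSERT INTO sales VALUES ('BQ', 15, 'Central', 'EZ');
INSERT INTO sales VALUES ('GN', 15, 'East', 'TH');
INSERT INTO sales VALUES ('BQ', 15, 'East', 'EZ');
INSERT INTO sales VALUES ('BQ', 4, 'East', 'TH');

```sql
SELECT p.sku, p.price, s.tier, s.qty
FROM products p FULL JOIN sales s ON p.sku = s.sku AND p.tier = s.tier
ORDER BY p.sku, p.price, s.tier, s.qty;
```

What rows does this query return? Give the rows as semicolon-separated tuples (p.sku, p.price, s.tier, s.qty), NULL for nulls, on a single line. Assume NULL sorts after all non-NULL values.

(TH, 51, NULL, NULL); (TH, NULL, NULL, NULL); (UI, 32, NULL, NULL); (UI, 36, NULL, NULL); (UI, 52, NULL, NULL); (NULL, 41, NULL, NULL); (NULL, NULL, EZ, 13); (NULL, NULL, EZ, 15); (NULL, NULL, EZ, 15); (NULL, NULL, EZ, 18); (NULL, NULL, TH, 4); (NULL, NULL, TH, 15)

FULL OUTER JOIN keeps every row from both sides; unmatched rows get NULL for the other side's columns.
Matching on p.sku = s.sku AND p.tier = s.tier. A NULL in a compared column never satisfies the condition.
Matched pairs: 0; unmatched p rows kept: 6; unmatched s rows kept: 6.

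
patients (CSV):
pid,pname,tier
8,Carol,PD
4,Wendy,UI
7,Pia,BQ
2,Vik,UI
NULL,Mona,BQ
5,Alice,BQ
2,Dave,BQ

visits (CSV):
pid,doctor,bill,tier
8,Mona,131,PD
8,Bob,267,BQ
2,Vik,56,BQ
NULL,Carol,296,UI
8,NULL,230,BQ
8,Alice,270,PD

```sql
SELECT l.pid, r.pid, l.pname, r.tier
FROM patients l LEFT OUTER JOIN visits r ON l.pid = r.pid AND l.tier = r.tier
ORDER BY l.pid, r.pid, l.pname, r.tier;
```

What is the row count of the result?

LEFT JOIN keeps every row from `patients`; unmatched rows get NULL for `visits`'s columns.
Matching on l.pid = r.pid AND l.tier = r.tier. A NULL in a compared column never satisfies the condition.
Matched pairs: 3; unmatched l rows kept: 5.
Total: 3 matched + 5 padded = 8 rows.

8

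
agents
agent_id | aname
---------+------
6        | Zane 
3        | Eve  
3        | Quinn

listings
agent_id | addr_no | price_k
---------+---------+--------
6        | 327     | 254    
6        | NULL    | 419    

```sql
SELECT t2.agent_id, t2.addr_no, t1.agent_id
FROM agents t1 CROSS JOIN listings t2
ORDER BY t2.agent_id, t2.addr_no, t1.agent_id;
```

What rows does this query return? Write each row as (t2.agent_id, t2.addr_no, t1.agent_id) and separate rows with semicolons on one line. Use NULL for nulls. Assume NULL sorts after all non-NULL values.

(6, 327, 3); (6, 327, 3); (6, 327, 6); (6, NULL, 3); (6, NULL, 3); (6, NULL, 6)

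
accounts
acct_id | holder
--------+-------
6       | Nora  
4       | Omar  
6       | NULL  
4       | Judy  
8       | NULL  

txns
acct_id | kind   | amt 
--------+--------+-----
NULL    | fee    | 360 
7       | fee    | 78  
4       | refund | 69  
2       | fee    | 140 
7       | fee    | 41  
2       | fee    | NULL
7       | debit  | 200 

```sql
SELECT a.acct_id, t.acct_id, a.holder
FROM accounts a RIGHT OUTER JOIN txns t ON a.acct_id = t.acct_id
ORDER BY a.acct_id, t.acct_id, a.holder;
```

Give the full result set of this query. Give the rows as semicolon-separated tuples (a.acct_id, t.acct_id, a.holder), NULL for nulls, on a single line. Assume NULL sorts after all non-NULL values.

(4, 4, Judy); (4, 4, Omar); (NULL, 2, NULL); (NULL, 2, NULL); (NULL, 7, NULL); (NULL, 7, NULL); (NULL, 7, NULL); (NULL, NULL, NULL)

RIGHT JOIN keeps every row from `txns`; unmatched rows get NULL for `accounts`'s columns.
Matching on a.acct_id = t.acct_id. A NULL in a compared column never satisfies the condition.
- a[0] acct_id=6 → no match.
- a[1] acct_id=4 → 1 match(es) in t → 1 row(s).
- a[2] acct_id=6 → no match.
- a[3] acct_id=4 → 1 match(es) in t → 1 row(s).
- a[4] acct_id=8 → no match.
- 6 row(s) from t found no a partner → padded with NULL.
After projecting and ordering:
a.acct_id | t.acct_id | a.holder
4 | 4 | Judy
4 | 4 | Omar
NULL | 2 | NULL
NULL | 2 | NULL
NULL | 7 | NULL
NULL | 7 | NULL
NULL | 7 | NULL
NULL | NULL | NULL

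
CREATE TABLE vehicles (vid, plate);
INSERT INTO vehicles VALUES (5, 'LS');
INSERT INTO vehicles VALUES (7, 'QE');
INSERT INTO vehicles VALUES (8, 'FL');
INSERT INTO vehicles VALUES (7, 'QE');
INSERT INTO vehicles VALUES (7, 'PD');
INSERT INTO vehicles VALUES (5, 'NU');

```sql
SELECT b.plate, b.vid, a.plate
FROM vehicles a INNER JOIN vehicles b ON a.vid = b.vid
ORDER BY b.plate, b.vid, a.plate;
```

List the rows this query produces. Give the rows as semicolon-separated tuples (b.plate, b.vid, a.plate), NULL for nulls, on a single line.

INNER JOIN keeps only pairs where the ON condition holds.
Matching on a.vid = b.vid.
- a (vid=5) pairs with 2 row(s) of b.
- a (vid=7) pairs with 3 row(s) of b.
- a (vid=8) pairs with 1 row(s) of b.
- a (vid=7) pairs with 3 row(s) of b.
- a (vid=7) pairs with 3 row(s) of b.
- a (vid=5) pairs with 2 row(s) of b.

(FL, 8, FL); (LS, 5, LS); (LS, 5, NU); (NU, 5, LS); (NU, 5, NU); (PD, 7, PD); (PD, 7, QE); (PD, 7, QE); (QE, 7, PD); (QE, 7, PD); (QE, 7, QE); (QE, 7, QE); (QE, 7, QE); (QE, 7, QE)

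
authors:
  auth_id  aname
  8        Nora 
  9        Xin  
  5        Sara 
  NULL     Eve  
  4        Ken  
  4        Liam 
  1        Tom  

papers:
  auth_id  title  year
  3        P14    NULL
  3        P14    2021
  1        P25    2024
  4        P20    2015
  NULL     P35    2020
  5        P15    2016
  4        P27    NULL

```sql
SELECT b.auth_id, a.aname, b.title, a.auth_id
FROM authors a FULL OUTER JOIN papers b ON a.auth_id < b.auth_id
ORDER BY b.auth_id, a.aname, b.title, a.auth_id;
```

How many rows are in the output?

FULL OUTER JOIN keeps every row from both sides; unmatched rows get NULL for the other side's columns.
Matching on a.auth_id < b.auth_id. A NULL in a compared column never satisfies the condition.
- a (auth_id=8) has no partner → padded with NULL.
- a (auth_id=9) has no partner → padded with NULL.
- a (auth_id=5) has no partner → padded with NULL.
- a (auth_id=NULL) has no partner → padded with NULL.
- a (auth_id=4) pairs with 1 row(s) of b.
- a (auth_id=4) pairs with 1 row(s) of b.
- a (auth_id=1) pairs with 5 row(s) of b.
- 2 b row(s) had no a match → kept, a columns NULL.
Total: 7 matched + 6 padded = 13 rows.

13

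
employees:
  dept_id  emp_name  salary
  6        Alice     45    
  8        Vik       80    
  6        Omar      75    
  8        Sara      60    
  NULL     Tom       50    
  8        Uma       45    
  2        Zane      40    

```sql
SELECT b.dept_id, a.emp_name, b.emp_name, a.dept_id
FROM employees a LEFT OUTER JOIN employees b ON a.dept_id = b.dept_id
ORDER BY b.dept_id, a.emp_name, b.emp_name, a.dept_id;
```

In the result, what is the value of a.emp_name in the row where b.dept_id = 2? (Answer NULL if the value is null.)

Zane

LEFT JOIN keeps every row from `employees a`; unmatched rows get NULL for `employees b`'s columns.
Matching on a.dept_id = b.dept_id. A NULL in a compared column never satisfies the condition.
Matched pairs: 14; unmatched a rows kept: 1.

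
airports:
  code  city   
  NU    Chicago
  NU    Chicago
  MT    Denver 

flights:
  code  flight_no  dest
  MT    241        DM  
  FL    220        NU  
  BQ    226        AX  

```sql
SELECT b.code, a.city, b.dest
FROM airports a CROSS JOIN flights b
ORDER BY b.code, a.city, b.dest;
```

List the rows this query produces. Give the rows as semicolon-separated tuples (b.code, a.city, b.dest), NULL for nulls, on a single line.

CROSS JOIN pairs every row of `airports` with every row of `flights`: 3 × 3 = 9 rows.
After projecting and ordering:
b.code | a.city | b.dest
BQ | Chicago | AX
BQ | Chicago | AX
BQ | Denver | AX
FL | Chicago | NU
FL | Chicago | NU
FL | Denver | NU
MT | Chicago | DM
MT | Chicago | DM
MT | Denver | DM

(BQ, Chicago, AX); (BQ, Chicago, AX); (BQ, Denver, AX); (FL, Chicago, NU); (FL, Chicago, NU); (FL, Denver, NU); (MT, Chicago, DM); (MT, Chicago, DM); (MT, Denver, DM)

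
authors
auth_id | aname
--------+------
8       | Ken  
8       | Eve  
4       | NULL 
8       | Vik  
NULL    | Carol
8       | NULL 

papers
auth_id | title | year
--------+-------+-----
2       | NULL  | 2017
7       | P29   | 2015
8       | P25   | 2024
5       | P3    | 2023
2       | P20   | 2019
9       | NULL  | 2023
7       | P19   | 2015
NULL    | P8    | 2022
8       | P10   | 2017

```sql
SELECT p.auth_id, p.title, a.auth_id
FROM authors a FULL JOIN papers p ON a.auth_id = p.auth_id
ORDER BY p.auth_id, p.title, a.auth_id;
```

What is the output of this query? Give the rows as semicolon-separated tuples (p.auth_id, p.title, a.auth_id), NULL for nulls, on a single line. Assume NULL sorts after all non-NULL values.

FULL OUTER JOIN keeps every row from both sides; unmatched rows get NULL for the other side's columns.
Matching on a.auth_id = p.auth_id. A NULL in a compared column never satisfies the condition.
- a row (auth_id=8): matches 2 p row(s) → 2 output row(s).
- a row (auth_id=8): matches 2 p row(s) → 2 output row(s).
- a row (auth_id=4): no match → kept, p columns NULL.
- a row (auth_id=8): matches 2 p row(s) → 2 output row(s).
- a row (auth_id=NULL): no match → kept, p columns NULL.
- a row (auth_id=8): matches 2 p row(s) → 2 output row(s).
- plus 7 unmatched p row(s), each kept with NULL a columns.

(2, P20, NULL); (2, NULL, NULL); (5, P3, NULL); (7, P19, NULL); (7, P29, NULL); (8, P10, 8); (8, P10, 8); (8, P10, 8); (8, P10, 8); (8, P25, 8); (8, P25, 8); (8, P25, 8); (8, P25, 8); (9, NULL, NULL); (NULL, P8, NULL); (NULL, NULL, 4); (NULL, NULL, NULL)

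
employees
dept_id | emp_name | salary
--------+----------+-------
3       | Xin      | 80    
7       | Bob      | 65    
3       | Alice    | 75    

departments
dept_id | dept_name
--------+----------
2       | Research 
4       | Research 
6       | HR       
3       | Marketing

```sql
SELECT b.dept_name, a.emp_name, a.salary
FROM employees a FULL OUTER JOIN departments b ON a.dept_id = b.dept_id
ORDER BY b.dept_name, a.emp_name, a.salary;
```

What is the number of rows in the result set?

FULL OUTER JOIN keeps every row from both sides; unmatched rows get NULL for the other side's columns.
Matching on a.dept_id = b.dept_id.
Matched pairs: 2; unmatched a rows kept: 1; unmatched b rows kept: 3.
Total: 2 matched + 4 padded = 6 rows.

6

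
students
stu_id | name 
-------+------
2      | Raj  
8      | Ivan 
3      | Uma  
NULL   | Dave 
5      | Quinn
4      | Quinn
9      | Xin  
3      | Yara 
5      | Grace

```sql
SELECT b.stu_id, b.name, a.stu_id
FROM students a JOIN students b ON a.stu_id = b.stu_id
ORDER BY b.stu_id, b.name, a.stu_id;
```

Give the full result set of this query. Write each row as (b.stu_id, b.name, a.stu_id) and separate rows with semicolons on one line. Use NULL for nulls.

(2, Raj, 2); (3, Uma, 3); (3, Uma, 3); (3, Yara, 3); (3, Yara, 3); (4, Quinn, 4); (5, Grace, 5); (5, Grace, 5); (5, Quinn, 5); (5, Quinn, 5); (8, Ivan, 8); (9, Xin, 9)

INNER JOIN keeps only pairs where the ON condition holds.
Matching on a.stu_id = b.stu_id. A NULL in a compared column never satisfies the condition.
Matched pairs: 12.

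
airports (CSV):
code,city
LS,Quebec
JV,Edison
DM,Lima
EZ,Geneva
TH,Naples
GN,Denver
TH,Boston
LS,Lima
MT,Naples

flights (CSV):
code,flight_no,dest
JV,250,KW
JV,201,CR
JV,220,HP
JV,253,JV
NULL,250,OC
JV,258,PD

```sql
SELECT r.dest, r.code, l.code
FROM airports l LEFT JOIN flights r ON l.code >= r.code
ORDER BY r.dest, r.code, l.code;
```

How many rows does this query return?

33

LEFT JOIN keeps every row from `airports`; unmatched rows get NULL for `flights`'s columns.
Matching on l.code >= r.code. A NULL in a compared column never satisfies the condition.
- l[0] code=LS → 5 match(es) in r → 5 row(s).
- l[1] code=JV → 5 match(es) in r → 5 row(s).
- l[2] code=DM → no match; kept with NULLs on the r side.
- l[3] code=EZ → no match; kept with NULLs on the r side.
- l[4] code=TH → 5 match(es) in r → 5 row(s).
- l[5] code=GN → no match; kept with NULLs on the r side.
- l[6] code=TH → 5 match(es) in r → 5 row(s).
- l[7] code=LS → 5 match(es) in r → 5 row(s).
- l[8] code=MT → 5 match(es) in r → 5 row(s).
Total: 30 matched + 3 padded = 33 rows.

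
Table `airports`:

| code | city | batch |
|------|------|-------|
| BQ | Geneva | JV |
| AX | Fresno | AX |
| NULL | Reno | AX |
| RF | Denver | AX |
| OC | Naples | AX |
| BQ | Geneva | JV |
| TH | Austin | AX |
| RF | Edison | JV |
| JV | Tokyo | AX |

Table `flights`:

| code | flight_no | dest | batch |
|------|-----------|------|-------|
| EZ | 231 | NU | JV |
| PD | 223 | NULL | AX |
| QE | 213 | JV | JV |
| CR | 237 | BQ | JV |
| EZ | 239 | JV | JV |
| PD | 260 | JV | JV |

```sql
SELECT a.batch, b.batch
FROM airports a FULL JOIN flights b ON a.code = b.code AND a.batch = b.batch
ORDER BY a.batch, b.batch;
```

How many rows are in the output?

FULL OUTER JOIN keeps every row from both sides; unmatched rows get NULL for the other side's columns.
Matching on a.code = b.code AND a.batch = b.batch. A NULL in a compared column never satisfies the condition.
- a (code=BQ, batch=JV) has no partner → padded with NULL.
- a (code=AX, batch=AX) has no partner → padded with NULL.
- a (code=NULL, batch=AX) has no partner → padded with NULL.
- a (code=RF, batch=AX) has no partner → padded with NULL.
- a (code=OC, batch=AX) has no partner → padded with NULL.
- a (code=BQ, batch=JV) has no partner → padded with NULL.
- a (code=TH, batch=AX) has no partner → padded with NULL.
- a (code=RF, batch=JV) has no partner → padded with NULL.
- a (code=JV, batch=AX) has no partner → padded with NULL.
- 6 row(s) from b found no a partner → padded with NULL.
Total: 0 matched + 15 padded = 15 rows.

15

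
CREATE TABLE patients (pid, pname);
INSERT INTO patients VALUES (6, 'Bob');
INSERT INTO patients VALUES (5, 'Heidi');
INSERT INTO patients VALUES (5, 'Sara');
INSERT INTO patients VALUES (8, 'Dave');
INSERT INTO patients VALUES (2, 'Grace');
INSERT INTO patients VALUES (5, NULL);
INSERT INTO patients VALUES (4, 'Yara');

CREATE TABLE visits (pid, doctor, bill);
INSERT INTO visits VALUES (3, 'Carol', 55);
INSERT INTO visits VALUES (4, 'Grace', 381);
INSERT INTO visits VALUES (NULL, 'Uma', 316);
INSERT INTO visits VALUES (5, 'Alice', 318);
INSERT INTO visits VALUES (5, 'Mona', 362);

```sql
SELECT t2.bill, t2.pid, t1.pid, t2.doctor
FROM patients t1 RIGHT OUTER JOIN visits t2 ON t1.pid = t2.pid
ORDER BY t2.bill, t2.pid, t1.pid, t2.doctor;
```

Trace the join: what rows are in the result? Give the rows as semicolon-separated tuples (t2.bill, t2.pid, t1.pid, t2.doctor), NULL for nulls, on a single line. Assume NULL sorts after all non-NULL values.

RIGHT JOIN keeps every row from `visits`; unmatched rows get NULL for `patients`'s columns.
Matching on t1.pid = t2.pid. A NULL in a compared column never satisfies the condition.
Matched pairs: 7; unmatched t2 rows kept: 2.

(55, 3, NULL, Carol); (316, NULL, NULL, Uma); (318, 5, 5, Alice); (318, 5, 5, Alice); (318, 5, 5, Alice); (362, 5, 5, Mona); (362, 5, 5, Mona); (362, 5, 5, Mona); (381, 4, 4, Grace)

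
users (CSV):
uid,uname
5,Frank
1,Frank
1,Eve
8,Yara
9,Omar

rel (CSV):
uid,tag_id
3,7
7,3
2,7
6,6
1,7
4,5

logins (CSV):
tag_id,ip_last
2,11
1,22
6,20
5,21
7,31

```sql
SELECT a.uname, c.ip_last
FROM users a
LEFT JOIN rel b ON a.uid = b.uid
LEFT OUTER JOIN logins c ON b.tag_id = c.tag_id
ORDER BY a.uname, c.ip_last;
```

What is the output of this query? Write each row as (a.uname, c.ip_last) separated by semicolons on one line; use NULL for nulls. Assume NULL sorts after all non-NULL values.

Step 1 — a LEFT JOIN b on uid → 5 row(s).
Then LEFT JOIN `logins c` on tag_id: each of those 5 rows is kept; rows whose b.tag_id has no match in c get NULL for c's columns.

(Eve, 31); (Frank, 31); (Frank, NULL); (Omar, NULL); (Yara, NULL)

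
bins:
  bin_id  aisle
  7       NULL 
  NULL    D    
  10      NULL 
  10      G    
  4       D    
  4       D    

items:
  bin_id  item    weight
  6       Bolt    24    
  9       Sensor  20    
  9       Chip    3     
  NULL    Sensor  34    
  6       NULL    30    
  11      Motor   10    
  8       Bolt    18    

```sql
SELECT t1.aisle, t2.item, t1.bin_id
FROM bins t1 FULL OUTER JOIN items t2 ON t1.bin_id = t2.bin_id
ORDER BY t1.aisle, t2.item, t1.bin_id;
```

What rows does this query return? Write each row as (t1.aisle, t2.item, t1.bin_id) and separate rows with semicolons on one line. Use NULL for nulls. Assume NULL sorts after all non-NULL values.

FULL OUTER JOIN keeps every row from both sides; unmatched rows get NULL for the other side's columns.
Matching on t1.bin_id = t2.bin_id. A NULL in a compared column never satisfies the condition.
Matched pairs: 0; unmatched t1 rows kept: 6; unmatched t2 rows kept: 7.

(D, NULL, 4); (D, NULL, 4); (D, NULL, NULL); (G, NULL, 10); (NULL, Bolt, NULL); (NULL, Bolt, NULL); (NULL, Chip, NULL); (NULL, Motor, NULL); (NULL, Sensor, NULL); (NULL, Sensor, NULL); (NULL, NULL, 7); (NULL, NULL, 10); (NULL, NULL, NULL)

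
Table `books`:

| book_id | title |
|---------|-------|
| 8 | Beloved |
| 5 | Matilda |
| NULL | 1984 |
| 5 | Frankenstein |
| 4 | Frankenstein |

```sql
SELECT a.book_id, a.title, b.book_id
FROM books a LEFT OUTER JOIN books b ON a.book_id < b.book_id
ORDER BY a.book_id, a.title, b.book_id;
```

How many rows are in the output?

LEFT JOIN keeps every row from `books a`; unmatched rows get NULL for `books b`'s columns.
Matching on a.book_id < b.book_id. A NULL in a compared column never satisfies the condition.
Matched pairs: 5; unmatched a rows kept: 2.
Total: 5 matched + 2 padded = 7 rows.

7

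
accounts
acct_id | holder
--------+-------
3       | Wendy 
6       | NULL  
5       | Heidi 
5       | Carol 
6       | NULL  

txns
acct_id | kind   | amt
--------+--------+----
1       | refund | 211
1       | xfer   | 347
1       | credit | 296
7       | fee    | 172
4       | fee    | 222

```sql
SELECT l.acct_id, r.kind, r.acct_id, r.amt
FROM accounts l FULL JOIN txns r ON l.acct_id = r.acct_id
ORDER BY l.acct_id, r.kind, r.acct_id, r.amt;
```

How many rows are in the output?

FULL OUTER JOIN keeps every row from both sides; unmatched rows get NULL for the other side's columns.
Matching on l.acct_id = r.acct_id.
- l[0] acct_id=3 → no match; kept with NULLs on the r side.
- l[1] acct_id=6 → no match; kept with NULLs on the r side.
- l[2] acct_id=5 → no match; kept with NULLs on the r side.
- l[3] acct_id=5 → no match; kept with NULLs on the r side.
- l[4] acct_id=6 → no match; kept with NULLs on the r side.
- 5 row(s) from r found no l partner → padded with NULL.
Total: 0 matched + 10 padded = 10 rows.

10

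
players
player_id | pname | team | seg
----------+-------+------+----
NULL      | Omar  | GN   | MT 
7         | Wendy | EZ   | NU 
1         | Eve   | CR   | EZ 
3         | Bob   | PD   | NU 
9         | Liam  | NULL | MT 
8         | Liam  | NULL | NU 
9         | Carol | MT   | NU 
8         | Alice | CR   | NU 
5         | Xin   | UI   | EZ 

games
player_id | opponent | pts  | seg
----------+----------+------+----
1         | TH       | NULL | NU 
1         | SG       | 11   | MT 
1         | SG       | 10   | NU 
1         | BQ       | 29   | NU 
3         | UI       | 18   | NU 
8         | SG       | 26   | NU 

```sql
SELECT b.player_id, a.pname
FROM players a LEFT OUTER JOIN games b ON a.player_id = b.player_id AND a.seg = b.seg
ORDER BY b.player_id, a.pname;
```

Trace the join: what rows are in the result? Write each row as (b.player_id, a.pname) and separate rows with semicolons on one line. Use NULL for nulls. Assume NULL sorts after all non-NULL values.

(3, Bob); (8, Alice); (8, Liam); (NULL, Carol); (NULL, Eve); (NULL, Liam); (NULL, Omar); (NULL, Wendy); (NULL, Xin)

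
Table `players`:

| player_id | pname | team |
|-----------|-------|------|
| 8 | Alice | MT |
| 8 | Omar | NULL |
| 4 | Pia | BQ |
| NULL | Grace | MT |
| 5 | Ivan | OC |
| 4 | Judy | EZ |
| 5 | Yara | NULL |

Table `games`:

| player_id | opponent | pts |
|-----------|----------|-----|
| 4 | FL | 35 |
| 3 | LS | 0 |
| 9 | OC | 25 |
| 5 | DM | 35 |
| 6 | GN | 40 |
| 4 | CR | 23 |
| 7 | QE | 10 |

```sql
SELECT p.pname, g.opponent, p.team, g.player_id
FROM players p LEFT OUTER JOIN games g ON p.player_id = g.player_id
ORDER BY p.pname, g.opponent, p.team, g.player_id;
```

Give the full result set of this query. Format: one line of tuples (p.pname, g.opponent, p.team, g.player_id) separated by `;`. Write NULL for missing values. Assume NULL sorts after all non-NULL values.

LEFT JOIN keeps every row from `players`; unmatched rows get NULL for `games`'s columns.
Matching on p.player_id = g.player_id. A NULL in a compared column never satisfies the condition.
- p row (player_id=8): no match → kept, g columns NULL.
- p row (player_id=8): no match → kept, g columns NULL.
- p row (player_id=4): matches 2 g row(s) → 2 output row(s).
- p row (player_id=NULL): no match → kept, g columns NULL.
- p row (player_id=5): matches 1 g row(s) → 1 output row(s).
- p row (player_id=4): matches 2 g row(s) → 2 output row(s).
- p row (player_id=5): matches 1 g row(s) → 1 output row(s).
After projecting and ordering:
p.pname | g.opponent | p.team | g.player_id
Alice | NULL | MT | NULL
Grace | NULL | MT | NULL
Ivan | DM | OC | 5
Judy | CR | EZ | 4
Judy | FL | EZ | 4
Omar | NULL | NULL | NULL
Pia | CR | BQ | 4
Pia | FL | BQ | 4
Yara | DM | NULL | 5

(Alice, NULL, MT, NULL); (Grace, NULL, MT, NULL); (Ivan, DM, OC, 5); (Judy, CR, EZ, 4); (Judy, FL, EZ, 4); (Omar, NULL, NULL, NULL); (Pia, CR, BQ, 4); (Pia, FL, BQ, 4); (Yara, DM, NULL, 5)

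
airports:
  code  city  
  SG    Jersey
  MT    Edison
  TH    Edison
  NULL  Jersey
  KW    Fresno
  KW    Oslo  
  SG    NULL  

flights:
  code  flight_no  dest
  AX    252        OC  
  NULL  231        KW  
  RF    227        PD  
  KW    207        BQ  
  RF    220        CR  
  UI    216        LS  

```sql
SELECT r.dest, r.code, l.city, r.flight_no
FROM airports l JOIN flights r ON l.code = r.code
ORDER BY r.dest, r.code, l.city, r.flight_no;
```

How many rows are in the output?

2

INNER JOIN keeps only pairs where the ON condition holds.
Matching on l.code = r.code. A NULL in a compared column never satisfies the condition.
Matched pairs: 2.
Total: 2 rows.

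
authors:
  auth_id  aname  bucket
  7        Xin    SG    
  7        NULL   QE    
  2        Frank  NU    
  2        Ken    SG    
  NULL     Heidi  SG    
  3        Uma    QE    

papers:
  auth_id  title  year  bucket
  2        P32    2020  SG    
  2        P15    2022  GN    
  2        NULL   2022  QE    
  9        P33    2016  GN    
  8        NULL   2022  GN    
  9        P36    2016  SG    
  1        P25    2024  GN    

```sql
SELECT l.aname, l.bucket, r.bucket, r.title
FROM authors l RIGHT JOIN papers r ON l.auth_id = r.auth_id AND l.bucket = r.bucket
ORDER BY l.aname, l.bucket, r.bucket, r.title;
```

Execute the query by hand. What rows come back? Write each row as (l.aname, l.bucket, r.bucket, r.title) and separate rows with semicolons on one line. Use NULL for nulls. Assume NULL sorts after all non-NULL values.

(Ken, SG, SG, P32); (NULL, NULL, GN, P15); (NULL, NULL, GN, P25); (NULL, NULL, GN, P33); (NULL, NULL, GN, NULL); (NULL, NULL, QE, NULL); (NULL, NULL, SG, P36)

RIGHT JOIN keeps every row from `papers`; unmatched rows get NULL for `authors`'s columns.
Matching on l.auth_id = r.auth_id AND l.bucket = r.bucket. A NULL in a compared column never satisfies the condition.
Matched pairs: 1; unmatched r rows kept: 6.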